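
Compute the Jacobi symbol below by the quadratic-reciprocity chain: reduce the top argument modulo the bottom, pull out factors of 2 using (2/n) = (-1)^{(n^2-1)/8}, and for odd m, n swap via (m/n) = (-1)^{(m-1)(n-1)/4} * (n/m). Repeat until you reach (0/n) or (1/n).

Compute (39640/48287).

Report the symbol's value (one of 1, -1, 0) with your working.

39640 = 2^3·4955; (2/48287) = +1 since 48287 mod 8 = 7, so (39640/48287) = (+1)^3·(4955/48287); sign now +1
reciprocity: (4955/48287) = -1·(48287/4955) since 4955 mod 4 = 3, 48287 mod 4 = 3; sign now -1
(48287/4955) = (3692/4955)   [reduce mod 4955]
3692 = 2^2·923; (2/4955) = -1 since 4955 mod 8 = 3, so (3692/4955) = (-1)^2·(923/4955); sign now -1
reciprocity: (923/4955) = -1·(4955/923) since 923 mod 4 = 3, 4955 mod 4 = 3; sign now +1
(4955/923) = (340/923)   [reduce mod 923]
340 = 2^2·85; (2/923) = -1 since 923 mod 8 = 3, so (340/923) = (-1)^2·(85/923); sign now +1
reciprocity: (85/923) = +1·(923/85) since 85 mod 4 = 1, 923 mod 4 = 3; sign now +1
(923/85) = (73/85)   [reduce mod 85]
reciprocity: (73/85) = +1·(85/73) since 73 mod 4 = 1, 85 mod 4 = 1; sign now +1
(85/73) = (12/73)   [reduce mod 73]
12 = 2^2·3; (2/73) = +1 since 73 mod 8 = 1, so (12/73) = (+1)^2·(3/73); sign now +1
reciprocity: (3/73) = +1·(73/3) since 3 mod 4 = 3, 73 mod 4 = 1; sign now +1
(73/3) = (1/3)   [reduce mod 3]
(1/3) = 1; final value = sign = +1

1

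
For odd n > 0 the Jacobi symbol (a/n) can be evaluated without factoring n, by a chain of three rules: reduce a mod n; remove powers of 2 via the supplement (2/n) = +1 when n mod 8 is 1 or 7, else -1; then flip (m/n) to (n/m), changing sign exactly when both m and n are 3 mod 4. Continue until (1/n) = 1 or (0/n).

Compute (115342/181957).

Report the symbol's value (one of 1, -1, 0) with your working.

-1

115342 = 2^1·57671; (2/181957) = -1 since 181957 mod 8 = 5, so (115342/181957) = (-1)^1·(57671/181957); sign now -1
reciprocity: (57671/181957) = +1·(181957/57671) since 57671 mod 4 = 3, 181957 mod 4 = 1; sign now -1
(181957/57671) = (8944/57671)   [reduce mod 57671]
8944 = 2^4·559; (2/57671) = +1 since 57671 mod 8 = 7, so (8944/57671) = (+1)^4·(559/57671); sign now -1
reciprocity: (559/57671) = -1·(57671/559) since 559 mod 4 = 3, 57671 mod 4 = 3; sign now +1
(57671/559) = (94/559)   [reduce mod 559]
94 = 2^1·47; (2/559) = +1 since 559 mod 8 = 7, so (94/559) = (+1)^1·(47/559); sign now +1
reciprocity: (47/559) = -1·(559/47) since 47 mod 4 = 3, 559 mod 4 = 3; sign now -1
(559/47) = (42/47)   [reduce mod 47]
42 = 2^1·21; (2/47) = +1 since 47 mod 8 = 7, so (42/47) = (+1)^1·(21/47); sign now -1
reciprocity: (21/47) = +1·(47/21) since 21 mod 4 = 1, 47 mod 4 = 3; sign now -1
(47/21) = (5/21)   [reduce mod 21]
reciprocity: (5/21) = +1·(21/5) since 5 mod 4 = 1, 21 mod 4 = 1; sign now -1
(21/5) = (1/5)   [reduce mod 5]
(1/5) = 1; final value = sign = -1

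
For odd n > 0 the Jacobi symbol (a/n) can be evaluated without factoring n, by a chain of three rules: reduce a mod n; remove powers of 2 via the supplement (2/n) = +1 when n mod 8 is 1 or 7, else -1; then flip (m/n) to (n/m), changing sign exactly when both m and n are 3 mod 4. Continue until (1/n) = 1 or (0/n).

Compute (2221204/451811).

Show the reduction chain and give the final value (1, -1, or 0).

-1

(2221204/451811): 2221204 mod 451811 = 413960, so (2221204/451811) = (413960/451811)
factor out 2^3: 413960 = 2^3·51745; with 451811 mod 8 = 3, (2/451811) = -1; sign now -1; continue with (51745/451811)
flip (51745/451811) -> (451811/51745): both odd, 51745 mod 4 = 1, 451811 mod 4 = 3, so the flip contributes +1; sign now -1
(451811/51745): 451811 mod 51745 = 37851, so (451811/51745) = (37851/51745)
flip (37851/51745) -> (51745/37851): both odd, 37851 mod 4 = 3, 51745 mod 4 = 1, so the flip contributes +1; sign now -1
(51745/37851): 51745 mod 37851 = 13894, so (51745/37851) = (13894/37851)
factor out 2^1: 13894 = 2^1·6947; with 37851 mod 8 = 3, (2/37851) = -1; sign now +1; continue with (6947/37851)
flip (6947/37851) -> (37851/6947): both odd, 6947 mod 4 = 3, 37851 mod 4 = 3, so the flip contributes -1; sign now -1
(37851/6947): 37851 mod 6947 = 3116, so (37851/6947) = (3116/6947)
factor out 2^2: 3116 = 2^2·779; with 6947 mod 8 = 3, (2/6947) = -1; sign now -1; continue with (779/6947)
flip (779/6947) -> (6947/779): both odd, 779 mod 4 = 3, 6947 mod 4 = 3, so the flip contributes -1; sign now +1
(6947/779): 6947 mod 779 = 715, so (6947/779) = (715/779)
flip (715/779) -> (779/715): both odd, 715 mod 4 = 3, 779 mod 4 = 3, so the flip contributes -1; sign now -1
(779/715): 779 mod 715 = 64, so (779/715) = (64/715)
factor out 2^6: 64 = 2^6·1; with 715 mod 8 = 3, (2/715) = -1; sign now -1; continue with (1/715)
reached (1/715) = 1, so the symbol is -1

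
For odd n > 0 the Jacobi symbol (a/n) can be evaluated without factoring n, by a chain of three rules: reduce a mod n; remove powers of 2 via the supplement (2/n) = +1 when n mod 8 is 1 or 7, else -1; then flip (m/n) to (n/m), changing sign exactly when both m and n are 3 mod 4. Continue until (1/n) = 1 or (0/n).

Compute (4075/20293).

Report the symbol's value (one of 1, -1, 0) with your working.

1

flip (4075/20293) -> (20293/4075): both odd, 4075 mod 4 = 3, 20293 mod 4 = 1, so the flip contributes +1; sign now +1
(20293/4075): 20293 mod 4075 = 3993, so (20293/4075) = (3993/4075)
flip (3993/4075) -> (4075/3993): both odd, 3993 mod 4 = 1, 4075 mod 4 = 3, so the flip contributes +1; sign now +1
(4075/3993): 4075 mod 3993 = 82, so (4075/3993) = (82/3993)
factor out 2^1: 82 = 2^1·41; with 3993 mod 8 = 1, (2/3993) = +1; sign now +1; continue with (41/3993)
flip (41/3993) -> (3993/41): both odd, 41 mod 4 = 1, 3993 mod 4 = 1, so the flip contributes +1; sign now +1
(3993/41): 3993 mod 41 = 16, so (3993/41) = (16/41)
factor out 2^4: 16 = 2^4·1; with 41 mod 8 = 1, (2/41) = +1; sign now +1; continue with (1/41)
reached (1/41) = 1, so the symbol is +1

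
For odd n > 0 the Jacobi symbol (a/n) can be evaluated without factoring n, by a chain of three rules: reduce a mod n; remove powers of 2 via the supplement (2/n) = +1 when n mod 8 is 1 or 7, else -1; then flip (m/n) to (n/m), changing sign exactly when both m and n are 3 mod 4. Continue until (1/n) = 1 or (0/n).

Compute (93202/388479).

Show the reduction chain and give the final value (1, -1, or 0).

93202 = 2^1·46601; (2/388479) = +1 since 388479 mod 8 = 7, so (93202/388479) = (+1)^1·(46601/388479); sign now +1
reciprocity: (46601/388479) = +1·(388479/46601) since 46601 mod 4 = 1, 388479 mod 4 = 3; sign now +1
(388479/46601) = (15671/46601)   [reduce mod 46601]
reciprocity: (15671/46601) = +1·(46601/15671) since 15671 mod 4 = 3, 46601 mod 4 = 1; sign now +1
(46601/15671) = (15259/15671)   [reduce mod 15671]
reciprocity: (15259/15671) = -1·(15671/15259) since 15259 mod 4 = 3, 15671 mod 4 = 3; sign now -1
(15671/15259) = (412/15259)   [reduce mod 15259]
412 = 2^2·103; (2/15259) = -1 since 15259 mod 8 = 3, so (412/15259) = (-1)^2·(103/15259); sign now -1
reciprocity: (103/15259) = -1·(15259/103) since 103 mod 4 = 3, 15259 mod 4 = 3; sign now +1
(15259/103) = (15/103)   [reduce mod 103]
reciprocity: (15/103) = -1·(103/15) since 15 mod 4 = 3, 103 mod 4 = 3; sign now -1
(103/15) = (13/15)   [reduce mod 15]
reciprocity: (13/15) = +1·(15/13) since 13 mod 4 = 1, 15 mod 4 = 3; sign now -1
(15/13) = (2/13)   [reduce mod 13]
2 = 2^1·1; (2/13) = -1 since 13 mod 8 = 5, so (2/13) = (-1)^1·(1/13); sign now +1
(1/13) = 1; final value = sign = +1

1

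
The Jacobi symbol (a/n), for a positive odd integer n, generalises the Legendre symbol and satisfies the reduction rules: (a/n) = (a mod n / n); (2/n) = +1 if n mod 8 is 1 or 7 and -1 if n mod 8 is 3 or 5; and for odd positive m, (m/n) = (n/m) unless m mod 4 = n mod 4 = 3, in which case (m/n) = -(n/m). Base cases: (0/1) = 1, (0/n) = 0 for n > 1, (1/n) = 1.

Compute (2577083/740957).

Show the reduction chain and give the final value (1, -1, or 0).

-1

(2577083/740957): 2577083 mod 740957 = 354212, so (2577083/740957) = (354212/740957)
factor out 2^2: 354212 = 2^2·88553; with 740957 mod 8 = 5, (2/740957) = -1; sign now +1; continue with (88553/740957)
flip (88553/740957) -> (740957/88553): both odd, 88553 mod 4 = 1, 740957 mod 4 = 1, so the flip contributes +1; sign now +1
(740957/88553): 740957 mod 88553 = 32533, so (740957/88553) = (32533/88553)
flip (32533/88553) -> (88553/32533): both odd, 32533 mod 4 = 1, 88553 mod 4 = 1, so the flip contributes +1; sign now +1
(88553/32533): 88553 mod 32533 = 23487, so (88553/32533) = (23487/32533)
flip (23487/32533) -> (32533/23487): both odd, 23487 mod 4 = 3, 32533 mod 4 = 1, so the flip contributes +1; sign now +1
(32533/23487): 32533 mod 23487 = 9046, so (32533/23487) = (9046/23487)
factor out 2^1: 9046 = 2^1·4523; with 23487 mod 8 = 7, (2/23487) = +1; sign now +1; continue with (4523/23487)
flip (4523/23487) -> (23487/4523): both odd, 4523 mod 4 = 3, 23487 mod 4 = 3, so the flip contributes -1; sign now -1
(23487/4523): 23487 mod 4523 = 872, so (23487/4523) = (872/4523)
factor out 2^3: 872 = 2^3·109; with 4523 mod 8 = 3, (2/4523) = -1; sign now +1; continue with (109/4523)
flip (109/4523) -> (4523/109): both odd, 109 mod 4 = 1, 4523 mod 4 = 3, so the flip contributes +1; sign now +1
(4523/109): 4523 mod 109 = 54, so (4523/109) = (54/109)
factor out 2^1: 54 = 2^1·27; with 109 mod 8 = 5, (2/109) = -1; sign now -1; continue with (27/109)
flip (27/109) -> (109/27): both odd, 27 mod 4 = 3, 109 mod 4 = 1, so the flip contributes +1; sign now -1
(109/27): 109 mod 27 = 1, so (109/27) = (1/27)
reached (1/27) = 1, so the symbol is -1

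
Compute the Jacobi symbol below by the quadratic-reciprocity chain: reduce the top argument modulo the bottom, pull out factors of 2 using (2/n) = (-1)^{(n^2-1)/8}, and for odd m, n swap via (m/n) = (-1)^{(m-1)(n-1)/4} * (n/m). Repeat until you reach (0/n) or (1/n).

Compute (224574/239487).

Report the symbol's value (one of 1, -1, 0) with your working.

0

factor out 2^1: 224574 = 2^1·112287; with 239487 mod 8 = 7, (2/239487) = +1; sign now +1; continue with (112287/239487)
flip (112287/239487) -> (239487/112287): both odd, 112287 mod 4 = 3, 239487 mod 4 = 3, so the flip contributes -1; sign now -1
(239487/112287): 239487 mod 112287 = 14913, so (239487/112287) = (14913/112287)
flip (14913/112287) -> (112287/14913): both odd, 14913 mod 4 = 1, 112287 mod 4 = 3, so the flip contributes +1; sign now -1
(112287/14913): 112287 mod 14913 = 7896, so (112287/14913) = (7896/14913)
factor out 2^3: 7896 = 2^3·987; with 14913 mod 8 = 1, (2/14913) = +1; sign now -1; continue with (987/14913)
flip (987/14913) -> (14913/987): both odd, 987 mod 4 = 3, 14913 mod 4 = 1, so the flip contributes +1; sign now -1
(14913/987): 14913 mod 987 = 108, so (14913/987) = (108/987)
factor out 2^2: 108 = 2^2·27; with 987 mod 8 = 3, (2/987) = -1; sign now -1; continue with (27/987)
flip (27/987) -> (987/27): both odd, 27 mod 4 = 3, 987 mod 4 = 3, so the flip contributes -1; sign now +1
(987/27): 987 mod 27 = 15, so (987/27) = (15/27)
flip (15/27) -> (27/15): both odd, 15 mod 4 = 3, 27 mod 4 = 3, so the flip contributes -1; sign now -1
(27/15): 27 mod 15 = 12, so (27/15) = (12/15)
factor out 2^2: 12 = 2^2·3; with 15 mod 8 = 7, (2/15) = +1; sign now -1; continue with (3/15)
flip (3/15) -> (15/3): both odd, 3 mod 4 = 3, 15 mod 4 = 3, so the flip contributes -1; sign now +1
(15/3): 15 mod 3 = 0, so (15/3) = (0/3)
reached (0/3); gcd(a, n) > 1, so (0/3) = 0 and the symbol is 0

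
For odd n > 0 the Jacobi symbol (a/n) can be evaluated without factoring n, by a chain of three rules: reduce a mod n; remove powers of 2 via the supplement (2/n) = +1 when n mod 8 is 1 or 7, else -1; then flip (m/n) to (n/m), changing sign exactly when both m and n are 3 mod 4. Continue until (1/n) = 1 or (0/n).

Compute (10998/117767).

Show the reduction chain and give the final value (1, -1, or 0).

10998 = 2^1·5499; (2/117767) = +1 since 117767 mod 8 = 7, so (10998/117767) = (+1)^1·(5499/117767); sign now +1
reciprocity: (5499/117767) = -1·(117767/5499) since 5499 mod 4 = 3, 117767 mod 4 = 3; sign now -1
(117767/5499) = (2288/5499)   [reduce mod 5499]
2288 = 2^4·143; (2/5499) = -1 since 5499 mod 8 = 3, so (2288/5499) = (-1)^4·(143/5499); sign now -1
reciprocity: (143/5499) = -1·(5499/143) since 143 mod 4 = 3, 5499 mod 4 = 3; sign now +1
(5499/143) = (65/143)   [reduce mod 143]
reciprocity: (65/143) = +1·(143/65) since 65 mod 4 = 1, 143 mod 4 = 3; sign now +1
(143/65) = (13/65)   [reduce mod 65]
reciprocity: (13/65) = +1·(65/13) since 13 mod 4 = 1, 65 mod 4 = 1; sign now +1
(65/13) = (0/13)   [reduce mod 13]
(0/13) = 0   [gcd(a, n) > 1]; final value = 0

0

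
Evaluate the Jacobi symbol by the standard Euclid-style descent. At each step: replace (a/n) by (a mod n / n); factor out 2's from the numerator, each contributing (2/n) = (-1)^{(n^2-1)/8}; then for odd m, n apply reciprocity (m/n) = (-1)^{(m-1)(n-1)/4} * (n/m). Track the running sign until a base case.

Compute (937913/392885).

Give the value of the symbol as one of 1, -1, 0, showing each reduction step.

(937913/392885) = (152143/392885)   [reduce mod 392885]
reciprocity: (152143/392885) = +1·(392885/152143) since 152143 mod 4 = 3, 392885 mod 4 = 1; sign now +1
(392885/152143) = (88599/152143)   [reduce mod 152143]
reciprocity: (88599/152143) = -1·(152143/88599) since 88599 mod 4 = 3, 152143 mod 4 = 3; sign now -1
(152143/88599) = (63544/88599)   [reduce mod 88599]
63544 = 2^3·7943; (2/88599) = +1 since 88599 mod 8 = 7, so (63544/88599) = (+1)^3·(7943/88599); sign now -1
reciprocity: (7943/88599) = -1·(88599/7943) since 7943 mod 4 = 3, 88599 mod 4 = 3; sign now +1
(88599/7943) = (1226/7943)   [reduce mod 7943]
1226 = 2^1·613; (2/7943) = +1 since 7943 mod 8 = 7, so (1226/7943) = (+1)^1·(613/7943); sign now +1
reciprocity: (613/7943) = +1·(7943/613) since 613 mod 4 = 1, 7943 mod 4 = 3; sign now +1
(7943/613) = (587/613)   [reduce mod 613]
reciprocity: (587/613) = +1·(613/587) since 587 mod 4 = 3, 613 mod 4 = 1; sign now +1
(613/587) = (26/587)   [reduce mod 587]
26 = 2^1·13; (2/587) = -1 since 587 mod 8 = 3, so (26/587) = (-1)^1·(13/587); sign now -1
reciprocity: (13/587) = +1·(587/13) since 13 mod 4 = 1, 587 mod 4 = 3; sign now -1
(587/13) = (2/13)   [reduce mod 13]
2 = 2^1·1; (2/13) = -1 since 13 mod 8 = 5, so (2/13) = (-1)^1·(1/13); sign now +1
(1/13) = 1; final value = sign = +1

1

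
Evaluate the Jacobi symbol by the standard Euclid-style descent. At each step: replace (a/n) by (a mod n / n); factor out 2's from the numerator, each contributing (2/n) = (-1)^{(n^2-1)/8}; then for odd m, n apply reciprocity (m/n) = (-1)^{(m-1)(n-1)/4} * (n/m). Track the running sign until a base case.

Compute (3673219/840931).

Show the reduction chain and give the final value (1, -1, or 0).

-1

(3673219/840931): 3673219 mod 840931 = 309495, so (3673219/840931) = (309495/840931)
flip (309495/840931) -> (840931/309495): both odd, 309495 mod 4 = 3, 840931 mod 4 = 3, so the flip contributes -1; sign now -1
(840931/309495): 840931 mod 309495 = 221941, so (840931/309495) = (221941/309495)
flip (221941/309495) -> (309495/221941): both odd, 221941 mod 4 = 1, 309495 mod 4 = 3, so the flip contributes +1; sign now -1
(309495/221941): 309495 mod 221941 = 87554, so (309495/221941) = (87554/221941)
factor out 2^1: 87554 = 2^1·43777; with 221941 mod 8 = 5, (2/221941) = -1; sign now +1; continue with (43777/221941)
flip (43777/221941) -> (221941/43777): both odd, 43777 mod 4 = 1, 221941 mod 4 = 1, so the flip contributes +1; sign now +1
(221941/43777): 221941 mod 43777 = 3056, so (221941/43777) = (3056/43777)
factor out 2^4: 3056 = 2^4·191; with 43777 mod 8 = 1, (2/43777) = +1; sign now +1; continue with (191/43777)
flip (191/43777) -> (43777/191): both odd, 191 mod 4 = 3, 43777 mod 4 = 1, so the flip contributes +1; sign now +1
(43777/191): 43777 mod 191 = 38, so (43777/191) = (38/191)
factor out 2^1: 38 = 2^1·19; with 191 mod 8 = 7, (2/191) = +1; sign now +1; continue with (19/191)
flip (19/191) -> (191/19): both odd, 19 mod 4 = 3, 191 mod 4 = 3, so the flip contributes -1; sign now -1
(191/19): 191 mod 19 = 1, so (191/19) = (1/19)
reached (1/19) = 1, so the symbol is -1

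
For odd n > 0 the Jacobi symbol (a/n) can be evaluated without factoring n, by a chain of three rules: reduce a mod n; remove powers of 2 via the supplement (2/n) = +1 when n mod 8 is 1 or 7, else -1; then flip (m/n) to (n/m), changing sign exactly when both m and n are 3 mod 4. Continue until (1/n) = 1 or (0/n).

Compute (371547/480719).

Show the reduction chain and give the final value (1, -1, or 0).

-1

reciprocity: (371547/480719) = -1·(480719/371547) since 371547 mod 4 = 3, 480719 mod 4 = 3; sign now -1
(480719/371547) = (109172/371547)   [reduce mod 371547]
109172 = 2^2·27293; (2/371547) = -1 since 371547 mod 8 = 3, so (109172/371547) = (-1)^2·(27293/371547); sign now -1
reciprocity: (27293/371547) = +1·(371547/27293) since 27293 mod 4 = 1, 371547 mod 4 = 3; sign now -1
(371547/27293) = (16738/27293)   [reduce mod 27293]
16738 = 2^1·8369; (2/27293) = -1 since 27293 mod 8 = 5, so (16738/27293) = (-1)^1·(8369/27293); sign now +1
reciprocity: (8369/27293) = +1·(27293/8369) since 8369 mod 4 = 1, 27293 mod 4 = 1; sign now +1
(27293/8369) = (2186/8369)   [reduce mod 8369]
2186 = 2^1·1093; (2/8369) = +1 since 8369 mod 8 = 1, so (2186/8369) = (+1)^1·(1093/8369); sign now +1
reciprocity: (1093/8369) = +1·(8369/1093) since 1093 mod 4 = 1, 8369 mod 4 = 1; sign now +1
(8369/1093) = (718/1093)   [reduce mod 1093]
718 = 2^1·359; (2/1093) = -1 since 1093 mod 8 = 5, so (718/1093) = (-1)^1·(359/1093); sign now -1
reciprocity: (359/1093) = +1·(1093/359) since 359 mod 4 = 3, 1093 mod 4 = 1; sign now -1
(1093/359) = (16/359)   [reduce mod 359]
16 = 2^4·1; (2/359) = +1 since 359 mod 8 = 7, so (16/359) = (+1)^4·(1/359); sign now -1
(1/359) = 1; final value = sign = -1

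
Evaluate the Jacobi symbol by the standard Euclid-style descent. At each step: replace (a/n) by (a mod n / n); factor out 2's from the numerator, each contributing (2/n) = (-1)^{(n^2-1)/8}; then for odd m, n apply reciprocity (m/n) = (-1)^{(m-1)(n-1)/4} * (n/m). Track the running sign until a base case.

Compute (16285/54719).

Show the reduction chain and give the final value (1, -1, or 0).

-1

flip (16285/54719) -> (54719/16285): both odd, 16285 mod 4 = 1, 54719 mod 4 = 3, so the flip contributes +1; sign now +1
(54719/16285): 54719 mod 16285 = 5864, so (54719/16285) = (5864/16285)
factor out 2^3: 5864 = 2^3·733; with 16285 mod 8 = 5, (2/16285) = -1; sign now -1; continue with (733/16285)
flip (733/16285) -> (16285/733): both odd, 733 mod 4 = 1, 16285 mod 4 = 1, so the flip contributes +1; sign now -1
(16285/733): 16285 mod 733 = 159, so (16285/733) = (159/733)
flip (159/733) -> (733/159): both odd, 159 mod 4 = 3, 733 mod 4 = 1, so the flip contributes +1; sign now -1
(733/159): 733 mod 159 = 97, so (733/159) = (97/159)
flip (97/159) -> (159/97): both odd, 97 mod 4 = 1, 159 mod 4 = 3, so the flip contributes +1; sign now -1
(159/97): 159 mod 97 = 62, so (159/97) = (62/97)
factor out 2^1: 62 = 2^1·31; with 97 mod 8 = 1, (2/97) = +1; sign now -1; continue with (31/97)
flip (31/97) -> (97/31): both odd, 31 mod 4 = 3, 97 mod 4 = 1, so the flip contributes +1; sign now -1
(97/31): 97 mod 31 = 4, so (97/31) = (4/31)
factor out 2^2: 4 = 2^2·1; with 31 mod 8 = 7, (2/31) = +1; sign now -1; continue with (1/31)
reached (1/31) = 1, so the symbol is -1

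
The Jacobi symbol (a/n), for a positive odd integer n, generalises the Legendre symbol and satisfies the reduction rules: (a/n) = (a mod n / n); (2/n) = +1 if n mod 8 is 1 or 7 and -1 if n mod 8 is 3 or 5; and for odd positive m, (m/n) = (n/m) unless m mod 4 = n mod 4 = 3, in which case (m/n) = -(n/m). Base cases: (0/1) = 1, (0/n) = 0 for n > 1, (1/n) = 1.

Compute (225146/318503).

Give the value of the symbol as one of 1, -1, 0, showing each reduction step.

-1

factor out 2^1: 225146 = 2^1·112573; with 318503 mod 8 = 7, (2/318503) = +1; sign now +1; continue with (112573/318503)
flip (112573/318503) -> (318503/112573): both odd, 112573 mod 4 = 1, 318503 mod 4 = 3, so the flip contributes +1; sign now +1
(318503/112573): 318503 mod 112573 = 93357, so (318503/112573) = (93357/112573)
flip (93357/112573) -> (112573/93357): both odd, 93357 mod 4 = 1, 112573 mod 4 = 1, so the flip contributes +1; sign now +1
(112573/93357): 112573 mod 93357 = 19216, so (112573/93357) = (19216/93357)
factor out 2^4: 19216 = 2^4·1201; with 93357 mod 8 = 5, (2/93357) = -1; sign now +1; continue with (1201/93357)
flip (1201/93357) -> (93357/1201): both odd, 1201 mod 4 = 1, 93357 mod 4 = 1, so the flip contributes +1; sign now +1
(93357/1201): 93357 mod 1201 = 880, so (93357/1201) = (880/1201)
factor out 2^4: 880 = 2^4·55; with 1201 mod 8 = 1, (2/1201) = +1; sign now +1; continue with (55/1201)
flip (55/1201) -> (1201/55): both odd, 55 mod 4 = 3, 1201 mod 4 = 1, so the flip contributes +1; sign now +1
(1201/55): 1201 mod 55 = 46, so (1201/55) = (46/55)
factor out 2^1: 46 = 2^1·23; with 55 mod 8 = 7, (2/55) = +1; sign now +1; continue with (23/55)
flip (23/55) -> (55/23): both odd, 23 mod 4 = 3, 55 mod 4 = 3, so the flip contributes -1; sign now -1
(55/23): 55 mod 23 = 9, so (55/23) = (9/23)
flip (9/23) -> (23/9): both odd, 9 mod 4 = 1, 23 mod 4 = 3, so the flip contributes +1; sign now -1
(23/9): 23 mod 9 = 5, so (23/9) = (5/9)
flip (5/9) -> (9/5): both odd, 5 mod 4 = 1, 9 mod 4 = 1, so the flip contributes +1; sign now -1
(9/5): 9 mod 5 = 4, so (9/5) = (4/5)
factor out 2^2: 4 = 2^2·1; with 5 mod 8 = 5, (2/5) = -1; sign now -1; continue with (1/5)
reached (1/5) = 1, so the symbol is -1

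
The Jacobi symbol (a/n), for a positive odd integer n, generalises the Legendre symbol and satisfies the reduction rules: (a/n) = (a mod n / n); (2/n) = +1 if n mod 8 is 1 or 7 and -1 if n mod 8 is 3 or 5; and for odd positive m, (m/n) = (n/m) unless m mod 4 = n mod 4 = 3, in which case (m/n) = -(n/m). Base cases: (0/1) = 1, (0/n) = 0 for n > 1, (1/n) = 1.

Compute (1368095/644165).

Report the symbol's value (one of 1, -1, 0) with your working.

0

(1368095/644165): 1368095 mod 644165 = 79765, so (1368095/644165) = (79765/644165)
flip (79765/644165) -> (644165/79765): both odd, 79765 mod 4 = 1, 644165 mod 4 = 1, so the flip contributes +1; sign now +1
(644165/79765): 644165 mod 79765 = 6045, so (644165/79765) = (6045/79765)
flip (6045/79765) -> (79765/6045): both odd, 6045 mod 4 = 1, 79765 mod 4 = 1, so the flip contributes +1; sign now +1
(79765/6045): 79765 mod 6045 = 1180, so (79765/6045) = (1180/6045)
factor out 2^2: 1180 = 2^2·295; with 6045 mod 8 = 5, (2/6045) = -1; sign now +1; continue with (295/6045)
flip (295/6045) -> (6045/295): both odd, 295 mod 4 = 3, 6045 mod 4 = 1, so the flip contributes +1; sign now +1
(6045/295): 6045 mod 295 = 145, so (6045/295) = (145/295)
flip (145/295) -> (295/145): both odd, 145 mod 4 = 1, 295 mod 4 = 3, so the flip contributes +1; sign now +1
(295/145): 295 mod 145 = 5, so (295/145) = (5/145)
flip (5/145) -> (145/5): both odd, 5 mod 4 = 1, 145 mod 4 = 1, so the flip contributes +1; sign now +1
(145/5): 145 mod 5 = 0, so (145/5) = (0/5)
reached (0/5); gcd(a, n) > 1, so (0/5) = 0 and the symbol is 0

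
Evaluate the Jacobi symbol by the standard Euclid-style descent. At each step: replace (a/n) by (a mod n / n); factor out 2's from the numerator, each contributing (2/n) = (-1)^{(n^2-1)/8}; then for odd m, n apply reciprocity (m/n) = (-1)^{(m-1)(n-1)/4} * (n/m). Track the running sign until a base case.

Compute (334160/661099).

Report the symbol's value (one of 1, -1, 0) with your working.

1

factor out 2^4: 334160 = 2^4·20885; with 661099 mod 8 = 3, (2/661099) = -1; sign now +1; continue with (20885/661099)
flip (20885/661099) -> (661099/20885): both odd, 20885 mod 4 = 1, 661099 mod 4 = 3, so the flip contributes +1; sign now +1
(661099/20885): 661099 mod 20885 = 13664, so (661099/20885) = (13664/20885)
factor out 2^5: 13664 = 2^5·427; with 20885 mod 8 = 5, (2/20885) = -1; sign now -1; continue with (427/20885)
flip (427/20885) -> (20885/427): both odd, 427 mod 4 = 3, 20885 mod 4 = 1, so the flip contributes +1; sign now -1
(20885/427): 20885 mod 427 = 389, so (20885/427) = (389/427)
flip (389/427) -> (427/389): both odd, 389 mod 4 = 1, 427 mod 4 = 3, so the flip contributes +1; sign now -1
(427/389): 427 mod 389 = 38, so (427/389) = (38/389)
factor out 2^1: 38 = 2^1·19; with 389 mod 8 = 5, (2/389) = -1; sign now +1; continue with (19/389)
flip (19/389) -> (389/19): both odd, 19 mod 4 = 3, 389 mod 4 = 1, so the flip contributes +1; sign now +1
(389/19): 389 mod 19 = 9, so (389/19) = (9/19)
flip (9/19) -> (19/9): both odd, 9 mod 4 = 1, 19 mod 4 = 3, so the flip contributes +1; sign now +1
(19/9): 19 mod 9 = 1, so (19/9) = (1/9)
reached (1/9) = 1, so the symbol is +1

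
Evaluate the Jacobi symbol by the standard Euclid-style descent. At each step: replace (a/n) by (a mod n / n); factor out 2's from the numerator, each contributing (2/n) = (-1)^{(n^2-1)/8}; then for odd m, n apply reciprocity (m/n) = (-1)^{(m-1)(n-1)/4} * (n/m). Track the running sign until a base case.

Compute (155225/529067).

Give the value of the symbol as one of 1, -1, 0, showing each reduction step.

0

flip (155225/529067) -> (529067/155225): both odd, 155225 mod 4 = 1, 529067 mod 4 = 3, so the flip contributes +1; sign now +1
(529067/155225): 529067 mod 155225 = 63392, so (529067/155225) = (63392/155225)
factor out 2^5: 63392 = 2^5·1981; with 155225 mod 8 = 1, (2/155225) = +1; sign now +1; continue with (1981/155225)
flip (1981/155225) -> (155225/1981): both odd, 1981 mod 4 = 1, 155225 mod 4 = 1, so the flip contributes +1; sign now +1
(155225/1981): 155225 mod 1981 = 707, so (155225/1981) = (707/1981)
flip (707/1981) -> (1981/707): both odd, 707 mod 4 = 3, 1981 mod 4 = 1, so the flip contributes +1; sign now +1
(1981/707): 1981 mod 707 = 567, so (1981/707) = (567/707)
flip (567/707) -> (707/567): both odd, 567 mod 4 = 3, 707 mod 4 = 3, so the flip contributes -1; sign now -1
(707/567): 707 mod 567 = 140, so (707/567) = (140/567)
factor out 2^2: 140 = 2^2·35; with 567 mod 8 = 7, (2/567) = +1; sign now -1; continue with (35/567)
flip (35/567) -> (567/35): both odd, 35 mod 4 = 3, 567 mod 4 = 3, so the flip contributes -1; sign now +1
(567/35): 567 mod 35 = 7, so (567/35) = (7/35)
flip (7/35) -> (35/7): both odd, 7 mod 4 = 3, 35 mod 4 = 3, so the flip contributes -1; sign now -1
(35/7): 35 mod 7 = 0, so (35/7) = (0/7)
reached (0/7); gcd(a, n) > 1, so (0/7) = 0 and the symbol is 0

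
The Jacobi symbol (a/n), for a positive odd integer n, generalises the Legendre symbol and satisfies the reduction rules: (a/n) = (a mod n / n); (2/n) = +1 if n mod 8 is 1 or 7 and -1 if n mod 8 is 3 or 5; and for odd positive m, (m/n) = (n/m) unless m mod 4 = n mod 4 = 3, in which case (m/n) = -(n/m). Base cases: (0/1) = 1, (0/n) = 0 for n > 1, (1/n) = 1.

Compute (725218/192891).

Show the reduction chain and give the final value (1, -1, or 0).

(725218/192891) = (146545/192891)   [reduce mod 192891]
reciprocity: (146545/192891) = +1·(192891/146545) since 146545 mod 4 = 1, 192891 mod 4 = 3; sign now +1
(192891/146545) = (46346/146545)   [reduce mod 146545]
46346 = 2^1·23173; (2/146545) = +1 since 146545 mod 8 = 1, so (46346/146545) = (+1)^1·(23173/146545); sign now +1
reciprocity: (23173/146545) = +1·(146545/23173) since 23173 mod 4 = 1, 146545 mod 4 = 1; sign now +1
(146545/23173) = (7507/23173)   [reduce mod 23173]
reciprocity: (7507/23173) = +1·(23173/7507) since 7507 mod 4 = 3, 23173 mod 4 = 1; sign now +1
(23173/7507) = (652/7507)   [reduce mod 7507]
652 = 2^2·163; (2/7507) = -1 since 7507 mod 8 = 3, so (652/7507) = (-1)^2·(163/7507); sign now +1
reciprocity: (163/7507) = -1·(7507/163) since 163 mod 4 = 3, 7507 mod 4 = 3; sign now -1
(7507/163) = (9/163)   [reduce mod 163]
reciprocity: (9/163) = +1·(163/9) since 9 mod 4 = 1, 163 mod 4 = 3; sign now -1
(163/9) = (1/9)   [reduce mod 9]
(1/9) = 1; final value = sign = -1

-1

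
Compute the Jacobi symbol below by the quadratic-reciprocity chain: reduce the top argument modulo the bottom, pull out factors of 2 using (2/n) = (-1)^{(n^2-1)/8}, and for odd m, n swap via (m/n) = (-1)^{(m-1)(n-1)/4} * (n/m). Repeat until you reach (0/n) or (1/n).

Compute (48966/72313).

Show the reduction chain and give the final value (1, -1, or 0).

48966 = 2^1·24483; (2/72313) = +1 since 72313 mod 8 = 1, so (48966/72313) = (+1)^1·(24483/72313); sign now +1
reciprocity: (24483/72313) = +1·(72313/24483) since 24483 mod 4 = 3, 72313 mod 4 = 1; sign now +1
(72313/24483) = (23347/24483)   [reduce mod 24483]
reciprocity: (23347/24483) = -1·(24483/23347) since 23347 mod 4 = 3, 24483 mod 4 = 3; sign now -1
(24483/23347) = (1136/23347)   [reduce mod 23347]
1136 = 2^4·71; (2/23347) = -1 since 23347 mod 8 = 3, so (1136/23347) = (-1)^4·(71/23347); sign now -1
reciprocity: (71/23347) = -1·(23347/71) since 71 mod 4 = 3, 23347 mod 4 = 3; sign now +1
(23347/71) = (59/71)   [reduce mod 71]
reciprocity: (59/71) = -1·(71/59) since 59 mod 4 = 3, 71 mod 4 = 3; sign now -1
(71/59) = (12/59)   [reduce mod 59]
12 = 2^2·3; (2/59) = -1 since 59 mod 8 = 3, so (12/59) = (-1)^2·(3/59); sign now -1
reciprocity: (3/59) = -1·(59/3) since 3 mod 4 = 3, 59 mod 4 = 3; sign now +1
(59/3) = (2/3)   [reduce mod 3]
2 = 2^1·1; (2/3) = -1 since 3 mod 8 = 3, so (2/3) = (-1)^1·(1/3); sign now -1
(1/3) = 1; final value = sign = -1

-1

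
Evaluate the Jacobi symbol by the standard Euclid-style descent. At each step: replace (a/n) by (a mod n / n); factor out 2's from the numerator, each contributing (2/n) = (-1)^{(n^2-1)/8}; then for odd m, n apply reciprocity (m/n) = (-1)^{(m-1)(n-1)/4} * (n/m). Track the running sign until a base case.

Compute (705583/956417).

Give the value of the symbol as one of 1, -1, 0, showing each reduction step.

1

reciprocity: (705583/956417) = +1·(956417/705583) since 705583 mod 4 = 3, 956417 mod 4 = 1; sign now +1
(956417/705583) = (250834/705583)   [reduce mod 705583]
250834 = 2^1·125417; (2/705583) = +1 since 705583 mod 8 = 7, so (250834/705583) = (+1)^1·(125417/705583); sign now +1
reciprocity: (125417/705583) = +1·(705583/125417) since 125417 mod 4 = 1, 705583 mod 4 = 3; sign now +1
(705583/125417) = (78498/125417)   [reduce mod 125417]
78498 = 2^1·39249; (2/125417) = +1 since 125417 mod 8 = 1, so (78498/125417) = (+1)^1·(39249/125417); sign now +1
reciprocity: (39249/125417) = +1·(125417/39249) since 39249 mod 4 = 1, 125417 mod 4 = 1; sign now +1
(125417/39249) = (7670/39249)   [reduce mod 39249]
7670 = 2^1·3835; (2/39249) = +1 since 39249 mod 8 = 1, so (7670/39249) = (+1)^1·(3835/39249); sign now +1
reciprocity: (3835/39249) = +1·(39249/3835) since 3835 mod 4 = 3, 39249 mod 4 = 1; sign now +1
(39249/3835) = (899/3835)   [reduce mod 3835]
reciprocity: (899/3835) = -1·(3835/899) since 899 mod 4 = 3, 3835 mod 4 = 3; sign now -1
(3835/899) = (239/899)   [reduce mod 899]
reciprocity: (239/899) = -1·(899/239) since 239 mod 4 = 3, 899 mod 4 = 3; sign now +1
(899/239) = (182/239)   [reduce mod 239]
182 = 2^1·91; (2/239) = +1 since 239 mod 8 = 7, so (182/239) = (+1)^1·(91/239); sign now +1
reciprocity: (91/239) = -1·(239/91) since 91 mod 4 = 3, 239 mod 4 = 3; sign now -1
(239/91) = (57/91)   [reduce mod 91]
reciprocity: (57/91) = +1·(91/57) since 57 mod 4 = 1, 91 mod 4 = 3; sign now -1
(91/57) = (34/57)   [reduce mod 57]
34 = 2^1·17; (2/57) = +1 since 57 mod 8 = 1, so (34/57) = (+1)^1·(17/57); sign now -1
reciprocity: (17/57) = +1·(57/17) since 17 mod 4 = 1, 57 mod 4 = 1; sign now -1
(57/17) = (6/17)   [reduce mod 17]
6 = 2^1·3; (2/17) = +1 since 17 mod 8 = 1, so (6/17) = (+1)^1·(3/17); sign now -1
reciprocity: (3/17) = +1·(17/3) since 3 mod 4 = 3, 17 mod 4 = 1; sign now -1
(17/3) = (2/3)   [reduce mod 3]
2 = 2^1·1; (2/3) = -1 since 3 mod 8 = 3, so (2/3) = (-1)^1·(1/3); sign now +1
(1/3) = 1; final value = sign = +1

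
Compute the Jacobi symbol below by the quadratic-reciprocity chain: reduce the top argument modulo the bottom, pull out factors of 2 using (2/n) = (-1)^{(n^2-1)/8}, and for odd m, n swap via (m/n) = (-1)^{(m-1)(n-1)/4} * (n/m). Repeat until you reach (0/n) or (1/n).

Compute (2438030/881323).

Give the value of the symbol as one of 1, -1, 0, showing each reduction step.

1

(2438030/881323) = (675384/881323)   [reduce mod 881323]
675384 = 2^3·84423; (2/881323) = -1 since 881323 mod 8 = 3, so (675384/881323) = (-1)^3·(84423/881323); sign now -1
reciprocity: (84423/881323) = -1·(881323/84423) since 84423 mod 4 = 3, 881323 mod 4 = 3; sign now +1
(881323/84423) = (37093/84423)   [reduce mod 84423]
reciprocity: (37093/84423) = +1·(84423/37093) since 37093 mod 4 = 1, 84423 mod 4 = 3; sign now +1
(84423/37093) = (10237/37093)   [reduce mod 37093]
reciprocity: (10237/37093) = +1·(37093/10237) since 10237 mod 4 = 1, 37093 mod 4 = 1; sign now +1
(37093/10237) = (6382/10237)   [reduce mod 10237]
6382 = 2^1·3191; (2/10237) = -1 since 10237 mod 8 = 5, so (6382/10237) = (-1)^1·(3191/10237); sign now -1
reciprocity: (3191/10237) = +1·(10237/3191) since 3191 mod 4 = 3, 10237 mod 4 = 1; sign now -1
(10237/3191) = (664/3191)   [reduce mod 3191]
664 = 2^3·83; (2/3191) = +1 since 3191 mod 8 = 7, so (664/3191) = (+1)^3·(83/3191); sign now -1
reciprocity: (83/3191) = -1·(3191/83) since 83 mod 4 = 3, 3191 mod 4 = 3; sign now +1
(3191/83) = (37/83)   [reduce mod 83]
reciprocity: (37/83) = +1·(83/37) since 37 mod 4 = 1, 83 mod 4 = 3; sign now +1
(83/37) = (9/37)   [reduce mod 37]
reciprocity: (9/37) = +1·(37/9) since 9 mod 4 = 1, 37 mod 4 = 1; sign now +1
(37/9) = (1/9)   [reduce mod 9]
(1/9) = 1; final value = sign = +1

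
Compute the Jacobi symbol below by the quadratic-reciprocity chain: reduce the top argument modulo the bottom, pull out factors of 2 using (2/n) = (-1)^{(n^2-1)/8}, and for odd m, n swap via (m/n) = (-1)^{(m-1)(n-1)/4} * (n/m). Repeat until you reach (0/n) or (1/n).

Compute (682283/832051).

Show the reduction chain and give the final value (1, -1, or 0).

flip (682283/832051) -> (832051/682283): both odd, 682283 mod 4 = 3, 832051 mod 4 = 3, so the flip contributes -1; sign now -1
(832051/682283): 832051 mod 682283 = 149768, so (832051/682283) = (149768/682283)
factor out 2^3: 149768 = 2^3·18721; with 682283 mod 8 = 3, (2/682283) = -1; sign now +1; continue with (18721/682283)
flip (18721/682283) -> (682283/18721): both odd, 18721 mod 4 = 1, 682283 mod 4 = 3, so the flip contributes +1; sign now +1
(682283/18721): 682283 mod 18721 = 8327, so (682283/18721) = (8327/18721)
flip (8327/18721) -> (18721/8327): both odd, 8327 mod 4 = 3, 18721 mod 4 = 1, so the flip contributes +1; sign now +1
(18721/8327): 18721 mod 8327 = 2067, so (18721/8327) = (2067/8327)
flip (2067/8327) -> (8327/2067): both odd, 2067 mod 4 = 3, 8327 mod 4 = 3, so the flip contributes -1; sign now -1
(8327/2067): 8327 mod 2067 = 59, so (8327/2067) = (59/2067)
flip (59/2067) -> (2067/59): both odd, 59 mod 4 = 3, 2067 mod 4 = 3, so the flip contributes -1; sign now +1
(2067/59): 2067 mod 59 = 2, so (2067/59) = (2/59)
factor out 2^1: 2 = 2^1·1; with 59 mod 8 = 3, (2/59) = -1; sign now -1; continue with (1/59)
reached (1/59) = 1, so the symbol is -1

-1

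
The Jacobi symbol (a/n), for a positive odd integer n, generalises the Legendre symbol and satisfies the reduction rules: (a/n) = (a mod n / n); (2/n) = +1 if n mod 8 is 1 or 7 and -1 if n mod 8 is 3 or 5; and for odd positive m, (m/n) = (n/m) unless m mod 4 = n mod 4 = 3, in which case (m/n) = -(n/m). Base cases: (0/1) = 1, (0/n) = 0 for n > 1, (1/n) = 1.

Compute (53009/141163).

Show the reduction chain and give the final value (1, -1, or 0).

0

flip (53009/141163) -> (141163/53009): both odd, 53009 mod 4 = 1, 141163 mod 4 = 3, so the flip contributes +1; sign now +1
(141163/53009): 141163 mod 53009 = 35145, so (141163/53009) = (35145/53009)
flip (35145/53009) -> (53009/35145): both odd, 35145 mod 4 = 1, 53009 mod 4 = 1, so the flip contributes +1; sign now +1
(53009/35145): 53009 mod 35145 = 17864, so (53009/35145) = (17864/35145)
factor out 2^3: 17864 = 2^3·2233; with 35145 mod 8 = 1, (2/35145) = +1; sign now +1; continue with (2233/35145)
flip (2233/35145) -> (35145/2233): both odd, 2233 mod 4 = 1, 35145 mod 4 = 1, so the flip contributes +1; sign now +1
(35145/2233): 35145 mod 2233 = 1650, so (35145/2233) = (1650/2233)
factor out 2^1: 1650 = 2^1·825; with 2233 mod 8 = 1, (2/2233) = +1; sign now +1; continue with (825/2233)
flip (825/2233) -> (2233/825): both odd, 825 mod 4 = 1, 2233 mod 4 = 1, so the flip contributes +1; sign now +1
(2233/825): 2233 mod 825 = 583, so (2233/825) = (583/825)
flip (583/825) -> (825/583): both odd, 583 mod 4 = 3, 825 mod 4 = 1, so the flip contributes +1; sign now +1
(825/583): 825 mod 583 = 242, so (825/583) = (242/583)
factor out 2^1: 242 = 2^1·121; with 583 mod 8 = 7, (2/583) = +1; sign now +1; continue with (121/583)
flip (121/583) -> (583/121): both odd, 121 mod 4 = 1, 583 mod 4 = 3, so the flip contributes +1; sign now +1
(583/121): 583 mod 121 = 99, so (583/121) = (99/121)
flip (99/121) -> (121/99): both odd, 99 mod 4 = 3, 121 mod 4 = 1, so the flip contributes +1; sign now +1
(121/99): 121 mod 99 = 22, so (121/99) = (22/99)
factor out 2^1: 22 = 2^1·11; with 99 mod 8 = 3, (2/99) = -1; sign now -1; continue with (11/99)
flip (11/99) -> (99/11): both odd, 11 mod 4 = 3, 99 mod 4 = 3, so the flip contributes -1; sign now +1
(99/11): 99 mod 11 = 0, so (99/11) = (0/11)
reached (0/11); gcd(a, n) > 1, so (0/11) = 0 and the symbol is 0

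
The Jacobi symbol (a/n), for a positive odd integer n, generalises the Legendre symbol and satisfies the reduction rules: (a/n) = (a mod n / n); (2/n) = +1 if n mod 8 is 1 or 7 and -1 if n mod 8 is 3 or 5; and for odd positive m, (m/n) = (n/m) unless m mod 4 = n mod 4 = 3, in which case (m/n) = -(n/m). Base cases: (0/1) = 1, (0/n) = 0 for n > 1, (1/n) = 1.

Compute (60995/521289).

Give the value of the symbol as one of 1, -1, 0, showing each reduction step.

flip (60995/521289) -> (521289/60995): both odd, 60995 mod 4 = 3, 521289 mod 4 = 1, so the flip contributes +1; sign now +1
(521289/60995): 521289 mod 60995 = 33329, so (521289/60995) = (33329/60995)
flip (33329/60995) -> (60995/33329): both odd, 33329 mod 4 = 1, 60995 mod 4 = 3, so the flip contributes +1; sign now +1
(60995/33329): 60995 mod 33329 = 27666, so (60995/33329) = (27666/33329)
factor out 2^1: 27666 = 2^1·13833; with 33329 mod 8 = 1, (2/33329) = +1; sign now +1; continue with (13833/33329)
flip (13833/33329) -> (33329/13833): both odd, 13833 mod 4 = 1, 33329 mod 4 = 1, so the flip contributes +1; sign now +1
(33329/13833): 33329 mod 13833 = 5663, so (33329/13833) = (5663/13833)
flip (5663/13833) -> (13833/5663): both odd, 5663 mod 4 = 3, 13833 mod 4 = 1, so the flip contributes +1; sign now +1
(13833/5663): 13833 mod 5663 = 2507, so (13833/5663) = (2507/5663)
flip (2507/5663) -> (5663/2507): both odd, 2507 mod 4 = 3, 5663 mod 4 = 3, so the flip contributes -1; sign now -1
(5663/2507): 5663 mod 2507 = 649, so (5663/2507) = (649/2507)
flip (649/2507) -> (2507/649): both odd, 649 mod 4 = 1, 2507 mod 4 = 3, so the flip contributes +1; sign now -1
(2507/649): 2507 mod 649 = 560, so (2507/649) = (560/649)
factor out 2^4: 560 = 2^4·35; with 649 mod 8 = 1, (2/649) = +1; sign now -1; continue with (35/649)
flip (35/649) -> (649/35): both odd, 35 mod 4 = 3, 649 mod 4 = 1, so the flip contributes +1; sign now -1
(649/35): 649 mod 35 = 19, so (649/35) = (19/35)
flip (19/35) -> (35/19): both odd, 19 mod 4 = 3, 35 mod 4 = 3, so the flip contributes -1; sign now +1
(35/19): 35 mod 19 = 16, so (35/19) = (16/19)
factor out 2^4: 16 = 2^4·1; with 19 mod 8 = 3, (2/19) = -1; sign now +1; continue with (1/19)
reached (1/19) = 1, so the symbol is +1

1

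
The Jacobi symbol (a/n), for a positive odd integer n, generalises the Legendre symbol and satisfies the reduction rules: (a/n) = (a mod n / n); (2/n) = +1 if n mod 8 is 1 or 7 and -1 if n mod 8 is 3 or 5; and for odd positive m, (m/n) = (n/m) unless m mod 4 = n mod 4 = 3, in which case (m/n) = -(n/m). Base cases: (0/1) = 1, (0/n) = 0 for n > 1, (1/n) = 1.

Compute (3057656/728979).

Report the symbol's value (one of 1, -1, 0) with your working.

(3057656/728979): 3057656 mod 728979 = 141740, so (3057656/728979) = (141740/728979)
factor out 2^2: 141740 = 2^2·35435; with 728979 mod 8 = 3, (2/728979) = -1; sign now +1; continue with (35435/728979)
flip (35435/728979) -> (728979/35435): both odd, 35435 mod 4 = 3, 728979 mod 4 = 3, so the flip contributes -1; sign now -1
(728979/35435): 728979 mod 35435 = 20279, so (728979/35435) = (20279/35435)
flip (20279/35435) -> (35435/20279): both odd, 20279 mod 4 = 3, 35435 mod 4 = 3, so the flip contributes -1; sign now +1
(35435/20279): 35435 mod 20279 = 15156, so (35435/20279) = (15156/20279)
factor out 2^2: 15156 = 2^2·3789; with 20279 mod 8 = 7, (2/20279) = +1; sign now +1; continue with (3789/20279)
flip (3789/20279) -> (20279/3789): both odd, 3789 mod 4 = 1, 20279 mod 4 = 3, so the flip contributes +1; sign now +1
(20279/3789): 20279 mod 3789 = 1334, so (20279/3789) = (1334/3789)
factor out 2^1: 1334 = 2^1·667; with 3789 mod 8 = 5, (2/3789) = -1; sign now -1; continue with (667/3789)
flip (667/3789) -> (3789/667): both odd, 667 mod 4 = 3, 3789 mod 4 = 1, so the flip contributes +1; sign now -1
(3789/667): 3789 mod 667 = 454, so (3789/667) = (454/667)
factor out 2^1: 454 = 2^1·227; with 667 mod 8 = 3, (2/667) = -1; sign now +1; continue with (227/667)
flip (227/667) -> (667/227): both odd, 227 mod 4 = 3, 667 mod 4 = 3, so the flip contributes -1; sign now -1
(667/227): 667 mod 227 = 213, so (667/227) = (213/227)
flip (213/227) -> (227/213): both odd, 213 mod 4 = 1, 227 mod 4 = 3, so the flip contributes +1; sign now -1
(227/213): 227 mod 213 = 14, so (227/213) = (14/213)
factor out 2^1: 14 = 2^1·7; with 213 mod 8 = 5, (2/213) = -1; sign now +1; continue with (7/213)
flip (7/213) -> (213/7): both odd, 7 mod 4 = 3, 213 mod 4 = 1, so the flip contributes +1; sign now +1
(213/7): 213 mod 7 = 3, so (213/7) = (3/7)
flip (3/7) -> (7/3): both odd, 3 mod 4 = 3, 7 mod 4 = 3, so the flip contributes -1; sign now -1
(7/3): 7 mod 3 = 1, so (7/3) = (1/3)
reached (1/3) = 1, so the symbol is -1

-1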